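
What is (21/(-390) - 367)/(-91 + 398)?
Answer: -47717/39910 ≈ -1.1956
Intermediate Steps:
(21/(-390) - 367)/(-91 + 398) = (21*(-1/390) - 367)/307 = (-7/130 - 367)*(1/307) = -47717/130*1/307 = -47717/39910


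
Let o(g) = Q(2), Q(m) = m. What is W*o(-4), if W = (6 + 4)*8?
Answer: 160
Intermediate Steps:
o(g) = 2
W = 80 (W = 10*8 = 80)
W*o(-4) = 80*2 = 160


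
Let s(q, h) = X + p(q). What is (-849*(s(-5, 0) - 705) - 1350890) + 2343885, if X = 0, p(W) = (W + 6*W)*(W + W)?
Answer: 1294390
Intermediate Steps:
p(W) = 14*W² (p(W) = (7*W)*(2*W) = 14*W²)
s(q, h) = 14*q² (s(q, h) = 0 + 14*q² = 14*q²)
(-849*(s(-5, 0) - 705) - 1350890) + 2343885 = (-849*(14*(-5)² - 705) - 1350890) + 2343885 = (-849*(14*25 - 705) - 1350890) + 2343885 = (-849*(350 - 705) - 1350890) + 2343885 = (-849*(-355) - 1350890) + 2343885 = (301395 - 1350890) + 2343885 = -1049495 + 2343885 = 1294390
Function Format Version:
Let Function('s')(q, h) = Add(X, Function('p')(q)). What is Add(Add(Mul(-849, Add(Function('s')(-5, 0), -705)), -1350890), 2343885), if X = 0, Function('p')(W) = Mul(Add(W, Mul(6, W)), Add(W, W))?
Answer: 1294390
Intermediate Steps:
Function('p')(W) = Mul(14, Pow(W, 2)) (Function('p')(W) = Mul(Mul(7, W), Mul(2, W)) = Mul(14, Pow(W, 2)))
Function('s')(q, h) = Mul(14, Pow(q, 2)) (Function('s')(q, h) = Add(0, Mul(14, Pow(q, 2))) = Mul(14, Pow(q, 2)))
Add(Add(Mul(-849, Add(Function('s')(-5, 0), -705)), -1350890), 2343885) = Add(Add(Mul(-849, Add(Mul(14, Pow(-5, 2)), -705)), -1350890), 2343885) = Add(Add(Mul(-849, Add(Mul(14, 25), -705)), -1350890), 2343885) = Add(Add(Mul(-849, Add(350, -705)), -1350890), 2343885) = Add(Add(Mul(-849, -355), -1350890), 2343885) = Add(Add(301395, -1350890), 2343885) = Add(-1049495, 2343885) = 1294390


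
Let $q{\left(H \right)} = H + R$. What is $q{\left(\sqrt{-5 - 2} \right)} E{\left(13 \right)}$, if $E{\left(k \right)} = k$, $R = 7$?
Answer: $91 + 13 i \sqrt{7} \approx 91.0 + 34.395 i$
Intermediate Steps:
$q{\left(H \right)} = 7 + H$ ($q{\left(H \right)} = H + 7 = 7 + H$)
$q{\left(\sqrt{-5 - 2} \right)} E{\left(13 \right)} = \left(7 + \sqrt{-5 - 2}\right) 13 = \left(7 + \sqrt{-7}\right) 13 = \left(7 + i \sqrt{7}\right) 13 = 91 + 13 i \sqrt{7}$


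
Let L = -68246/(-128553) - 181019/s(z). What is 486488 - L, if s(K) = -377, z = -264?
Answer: 23554092168479/48464481 ≈ 4.8601e+5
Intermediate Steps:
L = 23296264249/48464481 (L = -68246/(-128553) - 181019/(-377) = -68246*(-1/128553) - 181019*(-1/377) = 68246/128553 + 181019/377 = 23296264249/48464481 ≈ 480.69)
486488 - L = 486488 - 1*23296264249/48464481 = 486488 - 23296264249/48464481 = 23554092168479/48464481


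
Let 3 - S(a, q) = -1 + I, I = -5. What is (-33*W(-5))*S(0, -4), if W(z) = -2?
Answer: 594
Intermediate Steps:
S(a, q) = 9 (S(a, q) = 3 - (-1 - 5) = 3 - 1*(-6) = 3 + 6 = 9)
(-33*W(-5))*S(0, -4) = -33*(-2)*9 = 66*9 = 594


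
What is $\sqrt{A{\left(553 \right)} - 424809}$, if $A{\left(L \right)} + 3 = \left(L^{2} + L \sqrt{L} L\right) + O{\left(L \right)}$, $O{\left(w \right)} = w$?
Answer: $\sqrt{-118450 + 305809 \sqrt{553}} \approx 2659.5$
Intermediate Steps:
$A{\left(L \right)} = -3 + L + L^{2} + L^{\frac{5}{2}}$ ($A{\left(L \right)} = -3 + \left(\left(L^{2} + L \sqrt{L} L\right) + L\right) = -3 + \left(\left(L^{2} + L^{\frac{3}{2}} L\right) + L\right) = -3 + \left(\left(L^{2} + L^{\frac{5}{2}}\right) + L\right) = -3 + \left(L + L^{2} + L^{\frac{5}{2}}\right) = -3 + L + L^{2} + L^{\frac{5}{2}}$)
$\sqrt{A{\left(553 \right)} - 424809} = \sqrt{\left(-3 + 553 + 553^{2} + 553^{\frac{5}{2}}\right) - 424809} = \sqrt{\left(-3 + 553 + 305809 + 305809 \sqrt{553}\right) - 424809} = \sqrt{\left(306359 + 305809 \sqrt{553}\right) - 424809} = \sqrt{-118450 + 305809 \sqrt{553}}$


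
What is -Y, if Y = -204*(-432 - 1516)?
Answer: -397392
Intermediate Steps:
Y = 397392 (Y = -204*(-1948) = 397392)
-Y = -1*397392 = -397392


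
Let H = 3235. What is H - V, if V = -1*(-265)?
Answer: 2970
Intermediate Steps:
V = 265
H - V = 3235 - 1*265 = 3235 - 265 = 2970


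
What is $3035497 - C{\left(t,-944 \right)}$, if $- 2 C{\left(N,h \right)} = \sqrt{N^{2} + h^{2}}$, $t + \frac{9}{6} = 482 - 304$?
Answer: $3035497 + \frac{\sqrt{3689153}}{4} \approx 3.036 \cdot 10^{6}$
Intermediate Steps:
$t = \frac{353}{2}$ ($t = - \frac{3}{2} + \left(482 - 304\right) = - \frac{3}{2} + 178 = \frac{353}{2} \approx 176.5$)
$C{\left(N,h \right)} = - \frac{\sqrt{N^{2} + h^{2}}}{2}$
$3035497 - C{\left(t,-944 \right)} = 3035497 - - \frac{\sqrt{\left(\frac{353}{2}\right)^{2} + \left(-944\right)^{2}}}{2} = 3035497 - - \frac{\sqrt{\frac{124609}{4} + 891136}}{2} = 3035497 - - \frac{\sqrt{\frac{3689153}{4}}}{2} = 3035497 - - \frac{\frac{1}{2} \sqrt{3689153}}{2} = 3035497 - - \frac{\sqrt{3689153}}{4} = 3035497 + \frac{\sqrt{3689153}}{4}$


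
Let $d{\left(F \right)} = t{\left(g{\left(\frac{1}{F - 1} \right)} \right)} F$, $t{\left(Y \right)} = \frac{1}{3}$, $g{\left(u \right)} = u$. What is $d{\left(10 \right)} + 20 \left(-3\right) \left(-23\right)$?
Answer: $\frac{4150}{3} \approx 1383.3$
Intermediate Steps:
$t{\left(Y \right)} = \frac{1}{3}$
$d{\left(F \right)} = \frac{F}{3}$
$d{\left(10 \right)} + 20 \left(-3\right) \left(-23\right) = \frac{1}{3} \cdot 10 + 20 \left(-3\right) \left(-23\right) = \frac{10}{3} - -1380 = \frac{10}{3} + 1380 = \frac{4150}{3}$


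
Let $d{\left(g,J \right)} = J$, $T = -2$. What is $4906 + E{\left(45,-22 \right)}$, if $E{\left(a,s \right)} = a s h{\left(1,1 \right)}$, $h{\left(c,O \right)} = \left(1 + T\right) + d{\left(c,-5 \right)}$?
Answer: $10846$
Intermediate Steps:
$h{\left(c,O \right)} = -6$ ($h{\left(c,O \right)} = \left(1 - 2\right) - 5 = -1 - 5 = -6$)
$E{\left(a,s \right)} = - 6 a s$ ($E{\left(a,s \right)} = a s \left(-6\right) = - 6 a s$)
$4906 + E{\left(45,-22 \right)} = 4906 - 270 \left(-22\right) = 4906 + 5940 = 10846$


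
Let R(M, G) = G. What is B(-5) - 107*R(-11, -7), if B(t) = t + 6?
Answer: 750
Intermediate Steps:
B(t) = 6 + t
B(-5) - 107*R(-11, -7) = (6 - 5) - 107*(-7) = 1 + 749 = 750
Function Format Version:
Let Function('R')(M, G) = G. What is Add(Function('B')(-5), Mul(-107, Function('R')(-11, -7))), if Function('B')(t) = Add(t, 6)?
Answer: 750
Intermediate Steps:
Function('B')(t) = Add(6, t)
Add(Function('B')(-5), Mul(-107, Function('R')(-11, -7))) = Add(Add(6, -5), Mul(-107, -7)) = Add(1, 749) = 750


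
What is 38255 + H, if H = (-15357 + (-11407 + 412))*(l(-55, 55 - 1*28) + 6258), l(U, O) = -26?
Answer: -164187409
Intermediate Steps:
H = -164225664 (H = (-15357 + (-11407 + 412))*(-26 + 6258) = (-15357 - 10995)*6232 = -26352*6232 = -164225664)
38255 + H = 38255 - 164225664 = -164187409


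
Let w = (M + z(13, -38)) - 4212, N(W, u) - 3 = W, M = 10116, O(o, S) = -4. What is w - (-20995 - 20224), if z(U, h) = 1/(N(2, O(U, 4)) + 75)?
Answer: 3769841/80 ≈ 47123.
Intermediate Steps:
N(W, u) = 3 + W
z(U, h) = 1/80 (z(U, h) = 1/((3 + 2) + 75) = 1/(5 + 75) = 1/80)
w = 472321/80 (w = (10116 + 1/80) - 4212 = 809281/80 - 4212 = 472321/80 ≈ 5904.0)
w - (-20995 - 20224) = 472321/80 - (-20995 - 20224) = 472321/80 - 1*(-41219) = 472321/80 + 41219 = 3769841/80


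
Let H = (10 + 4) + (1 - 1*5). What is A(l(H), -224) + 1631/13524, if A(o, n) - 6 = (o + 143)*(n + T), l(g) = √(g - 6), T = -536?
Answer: -212894575/1932 ≈ -1.1019e+5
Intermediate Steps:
H = 10 (H = 14 + (1 - 5) = 14 - 4 = 10)
l(g) = √(-6 + g)
A(o, n) = 6 + (-536 + n)*(143 + o) (A(o, n) = 6 + (o + 143)*(n - 536) = 6 + (143 + o)*(-536 + n) = 6 + (-536 + n)*(143 + o))
A(l(H), -224) + 1631/13524 = (-76642 - 536*√(-6 + 10) + 143*(-224) - 224*√(-6 + 10)) + 1631/13524 = (-76642 - 536*√4 - 32032 - 224*√4) + 1631*(1/13524) = (-76642 - 536*2 - 32032 - 224*2) + 233/1932 = (-76642 - 1072 - 32032 - 448) + 233/1932 = -110194 + 233/1932 = -212894575/1932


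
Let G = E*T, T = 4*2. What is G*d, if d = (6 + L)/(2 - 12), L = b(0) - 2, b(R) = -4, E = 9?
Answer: 0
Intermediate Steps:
T = 8
L = -6 (L = -4 - 2 = -6)
d = 0 (d = (6 - 6)/(2 - 12) = 0/(-10) = 0*(-⅒) = 0)
G = 72 (G = 9*8 = 72)
G*d = 72*0 = 0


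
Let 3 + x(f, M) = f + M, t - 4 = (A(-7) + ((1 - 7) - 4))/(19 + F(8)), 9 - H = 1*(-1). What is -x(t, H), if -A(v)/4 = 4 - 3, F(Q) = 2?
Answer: -31/3 ≈ -10.333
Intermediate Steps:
A(v) = -4 (A(v) = -4*(4 - 3) = -4*1 = -4)
H = 10 (H = 9 - (-1) = 9 - 1*(-1) = 9 + 1 = 10)
t = 10/3 (t = 4 + (-4 + ((1 - 7) - 4))/(19 + 2) = 4 + (-4 + (-6 - 4))/21 = 4 + (-4 - 10)*(1/21) = 4 - 14*1/21 = 4 - ⅔ = 10/3 ≈ 3.3333)
x(f, M) = -3 + M + f (x(f, M) = -3 + (f + M) = -3 + (M + f) = -3 + M + f)
-x(t, H) = -(-3 + 10 + 10/3) = -1*31/3 = -31/3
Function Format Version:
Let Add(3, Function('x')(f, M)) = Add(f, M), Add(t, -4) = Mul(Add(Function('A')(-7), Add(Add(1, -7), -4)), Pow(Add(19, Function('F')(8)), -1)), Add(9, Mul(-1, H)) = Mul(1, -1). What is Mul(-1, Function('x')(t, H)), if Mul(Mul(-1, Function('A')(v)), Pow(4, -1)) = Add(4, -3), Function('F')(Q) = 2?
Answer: Rational(-31, 3) ≈ -10.333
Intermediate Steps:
Function('A')(v) = -4 (Function('A')(v) = Mul(-4, Add(4, -3)) = Mul(-4, 1) = -4)
H = 10 (H = Add(9, Mul(-1, Mul(1, -1))) = Add(9, Mul(-1, -1)) = Add(9, 1) = 10)
t = Rational(10, 3) (t = Add(4, Mul(Add(-4, Add(Add(1, -7), -4)), Pow(Add(19, 2), -1))) = Add(4, Mul(Add(-4, Add(-6, -4)), Pow(21, -1))) = Add(4, Mul(Add(-4, -10), Rational(1, 21))) = Add(4, Mul(-14, Rational(1, 21))) = Add(4, Rational(-2, 3)) = Rational(10, 3) ≈ 3.3333)
Function('x')(f, M) = Add(-3, M, f) (Function('x')(f, M) = Add(-3, Add(f, M)) = Add(-3, Add(M, f)) = Add(-3, M, f))
Mul(-1, Function('x')(t, H)) = Mul(-1, Add(-3, 10, Rational(10, 3))) = Mul(-1, Rational(31, 3)) = Rational(-31, 3)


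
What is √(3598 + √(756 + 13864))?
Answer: √(3598 + 2*√3655) ≈ 60.983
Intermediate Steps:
√(3598 + √(756 + 13864)) = √(3598 + √14620) = √(3598 + 2*√3655)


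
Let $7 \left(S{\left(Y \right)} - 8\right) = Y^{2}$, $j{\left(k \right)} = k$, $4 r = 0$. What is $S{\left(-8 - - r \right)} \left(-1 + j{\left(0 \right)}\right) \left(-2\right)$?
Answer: $\frac{240}{7} \approx 34.286$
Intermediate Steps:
$r = 0$ ($r = \frac{1}{4} \cdot 0 = 0$)
$S{\left(Y \right)} = 8 + \frac{Y^{2}}{7}$
$S{\left(-8 - - r \right)} \left(-1 + j{\left(0 \right)}\right) \left(-2\right) = \left(8 + \frac{\left(-8 - \left(-1\right) 0\right)^{2}}{7}\right) \left(-1 + 0\right) \left(-2\right) = \left(8 + \frac{\left(-8 - 0\right)^{2}}{7}\right) \left(\left(-1\right) \left(-2\right)\right) = \left(8 + \frac{\left(-8 + 0\right)^{2}}{7}\right) 2 = \left(8 + \frac{\left(-8\right)^{2}}{7}\right) 2 = \left(8 + \frac{1}{7} \cdot 64\right) 2 = \left(8 + \frac{64}{7}\right) 2 = \frac{120}{7} \cdot 2 = \frac{240}{7}$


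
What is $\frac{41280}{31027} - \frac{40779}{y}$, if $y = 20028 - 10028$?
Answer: $- \frac{852450033}{310270000} \approx -2.7474$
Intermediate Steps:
$y = 10000$ ($y = 20028 - 10028 = 10000$)
$\frac{41280}{31027} - \frac{40779}{y} = \frac{41280}{31027} - \frac{40779}{10000} = - \frac{852450033}{310270000}$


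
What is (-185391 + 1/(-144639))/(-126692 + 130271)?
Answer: -26814768850/517662981 ≈ -51.800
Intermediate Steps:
(-185391 + 1/(-144639))/(-126692 + 130271) = (-185391 - 1/144639)/3579 = -26814768850/144639*1/3579 = -26814768850/517662981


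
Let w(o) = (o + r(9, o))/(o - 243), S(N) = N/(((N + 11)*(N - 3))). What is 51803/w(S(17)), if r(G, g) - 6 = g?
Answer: -4933665917/2386 ≈ -2.0678e+6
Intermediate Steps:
r(G, g) = 6 + g
S(N) = N/((-3 + N)*(11 + N)) (S(N) = N/(((11 + N)*(-3 + N))) = N/(((-3 + N)*(11 + N))) = N*(1/((-3 + N)*(11 + N))) = N/((-3 + N)*(11 + N)))
w(o) = (6 + 2*o)/(-243 + o) (w(o) = (o + (6 + o))/(o - 243) = (6 + 2*o)/(-243 + o))
51803/w(S(17)) = 51803/((2*(3 + 17/(-33 + 17**2 + 8*17))/(-243 + 17/(-33 + 17**2 + 8*17)))) = 51803/((2*(3 + 17/(-33 + 289 + 136))/(-243 + 17/(-33 + 289 + 136)))) = 51803/((2*(3 + 17/392)/(-243 + 17/392))) = 51803/((2*(1193/392)/(-95239/392))) = 51803/((2*(-392/95239)*(1193/392))) = 51803/(-2386/95239) = 51803*(-95239/2386) = -4933665917/2386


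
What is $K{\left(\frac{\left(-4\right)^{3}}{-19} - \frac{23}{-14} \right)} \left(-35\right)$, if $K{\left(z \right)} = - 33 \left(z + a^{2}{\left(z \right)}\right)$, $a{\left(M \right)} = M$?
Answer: $\frac{351692055}{10108} \approx 34793.0$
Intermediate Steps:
$K{\left(z \right)} = - 33 z - 33 z^{2}$ ($K{\left(z \right)} = - 33 \left(z + z^{2}\right) = - 33 z - 33 z^{2}$)
$K{\left(\frac{\left(-4\right)^{3}}{-19} - \frac{23}{-14} \right)} \left(-35\right) = 33 \left(\frac{\left(-4\right)^{3}}{-19} - \frac{23}{-14}\right) \left(-1 - \left(\frac{\left(-4\right)^{3}}{-19} - \frac{23}{-14}\right)\right) \left(-35\right) = 33 \left(\left(-64\right) \left(- \frac{1}{19}\right) - - \frac{23}{14}\right) \left(-1 - \left(\left(-64\right) \left(- \frac{1}{19}\right) - - \frac{23}{14}\right)\right) \left(-35\right) = 33 \left(\frac{64}{19} + \frac{23}{14}\right) \left(-1 - \left(\frac{64}{19} + \frac{23}{14}\right)\right) \left(-35\right) = 33 \cdot \frac{1333}{266} \left(-1 - \frac{1333}{266}\right) \left(-35\right) = 33 \cdot \frac{1333}{266} \left(- \frac{1599}{266}\right) \left(-35\right) = \left(- \frac{70338411}{70756}\right) \left(-35\right) = \frac{351692055}{10108}$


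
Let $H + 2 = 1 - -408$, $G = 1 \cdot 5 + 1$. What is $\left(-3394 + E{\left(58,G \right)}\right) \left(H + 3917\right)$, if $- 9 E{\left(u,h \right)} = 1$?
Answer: $- \frac{132085228}{9} \approx -1.4676 \cdot 10^{7}$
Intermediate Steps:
$G = 6$ ($G = 5 + 1 = 6$)
$E{\left(u,h \right)} = - \frac{1}{9}$ ($E{\left(u,h \right)} = \left(- \frac{1}{9}\right) 1 = - \frac{1}{9}$)
$H = 407$ ($H = -2 + \left(1 - -408\right) = -2 + \left(1 + 408\right) = -2 + 409 = 407$)
$\left(-3394 + E{\left(58,G \right)}\right) \left(H + 3917\right) = \left(-3394 - \frac{1}{9}\right) \left(407 + 3917\right) = \left(- \frac{30547}{9}\right) 4324 = - \frac{132085228}{9}$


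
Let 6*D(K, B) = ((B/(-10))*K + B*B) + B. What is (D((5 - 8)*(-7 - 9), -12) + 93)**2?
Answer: 388129/25 ≈ 15525.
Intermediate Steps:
D(K, B) = B/6 + B**2/6 - B*K/60 (D(K, B) = (((B/(-10))*K + B*B) + B)/6 = (((B*(-1/10))*K + B**2) + B)/6 = (((-B/10)*K + B**2) + B)/6 = ((-B*K/10 + B**2) + B)/6 = ((B**2 - B*K/10) + B)/6 = (B + B**2 - B*K/10)/6 = B/6 + B**2/6 - B*K/60)
(D((5 - 8)*(-7 - 9), -12) + 93)**2 = ((1/60)*(-12)*(10 - (5 - 8)*(-7 - 9) + 10*(-12)) + 93)**2 = ((1/60)*(-12)*(10 - (-3)*(-16) - 120) + 93)**2 = ((1/60)*(-12)*(10 - 1*48 - 120) + 93)**2 = ((1/60)*(-12)*(10 - 48 - 120) + 93)**2 = ((1/60)*(-12)*(-158) + 93)**2 = (158/5 + 93)**2 = (623/5)**2 = 388129/25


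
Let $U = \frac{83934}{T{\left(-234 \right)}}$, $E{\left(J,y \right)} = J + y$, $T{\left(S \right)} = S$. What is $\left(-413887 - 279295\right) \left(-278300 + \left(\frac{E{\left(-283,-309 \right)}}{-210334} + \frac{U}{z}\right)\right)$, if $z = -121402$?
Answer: $\frac{16009551206849586457953}{82988646871} \approx 1.9291 \cdot 10^{11}$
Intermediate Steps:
$U = - \frac{4663}{13}$ ($U = \frac{83934}{-234} = 83934 \left(- \frac{1}{234}\right) = - \frac{4663}{13} \approx -358.69$)
$\left(-413887 - 279295\right) \left(-278300 + \left(\frac{E{\left(-283,-309 \right)}}{-210334} + \frac{U}{z}\right)\right) = \left(-413887 - 279295\right) \left(-278300 + \left(\frac{-283 - 309}{-210334} - \frac{4663}{13 \left(-121402\right)}\right)\right) = - 693182 \left(-278300 - - \frac{957548617}{165977293742}\right) = - 693182 \left(-278300 + \left(\frac{296}{105167} + \frac{4663}{1578226}\right)\right) = - 693182 \left(-278300 + \frac{957548617}{165977293742}\right) = \left(-693182\right) \left(- \frac{46191479890849983}{165977293742}\right) = \frac{16009551206849586457953}{82988646871}$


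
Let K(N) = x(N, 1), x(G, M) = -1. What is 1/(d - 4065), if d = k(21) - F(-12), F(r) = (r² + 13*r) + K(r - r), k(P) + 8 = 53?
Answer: -1/4007 ≈ -0.00024956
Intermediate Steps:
k(P) = 45 (k(P) = -8 + 53 = 45)
K(N) = -1
F(r) = -1 + r² + 13*r (F(r) = (r² + 13*r) - 1 = -1 + r² + 13*r)
d = 58 (d = 45 - (-1 + (-12)² + 13*(-12)) = 45 - (-1 + 144 - 156) = 45 - 1*(-13) = 45 + 13 = 58)
1/(d - 4065) = 1/(58 - 4065) = 1/(-4007) = -1/4007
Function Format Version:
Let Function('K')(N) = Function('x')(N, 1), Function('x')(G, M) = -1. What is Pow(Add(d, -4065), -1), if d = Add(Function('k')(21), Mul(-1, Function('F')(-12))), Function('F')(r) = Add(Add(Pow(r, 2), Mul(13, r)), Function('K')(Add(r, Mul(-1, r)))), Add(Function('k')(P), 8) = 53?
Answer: Rational(-1, 4007) ≈ -0.00024956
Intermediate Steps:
Function('k')(P) = 45 (Function('k')(P) = Add(-8, 53) = 45)
Function('K')(N) = -1
Function('F')(r) = Add(-1, Pow(r, 2), Mul(13, r)) (Function('F')(r) = Add(Add(Pow(r, 2), Mul(13, r)), -1) = Add(-1, Pow(r, 2), Mul(13, r)))
d = 58 (d = Add(45, Mul(-1, Add(-1, Pow(-12, 2), Mul(13, -12)))) = Add(45, Mul(-1, Add(-1, 144, -156))) = Add(45, Mul(-1, -13)) = Add(45, 13) = 58)
Pow(Add(d, -4065), -1) = Pow(Add(58, -4065), -1) = Pow(-4007, -1) = Rational(-1, 4007)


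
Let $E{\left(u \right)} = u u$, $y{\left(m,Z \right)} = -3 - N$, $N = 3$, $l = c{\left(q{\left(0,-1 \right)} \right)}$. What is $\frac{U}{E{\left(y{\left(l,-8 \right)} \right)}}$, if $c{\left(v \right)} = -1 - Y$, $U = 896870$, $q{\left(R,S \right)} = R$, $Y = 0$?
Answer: $\frac{448435}{18} \approx 24913.0$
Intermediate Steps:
$c{\left(v \right)} = -1$ ($c{\left(v \right)} = -1 - 0 = -1 + 0 = -1$)
$l = -1$
$y{\left(m,Z \right)} = -6$ ($y{\left(m,Z \right)} = -3 - 3 = -6$)
$E{\left(u \right)} = u^{2}$
$\frac{U}{E{\left(y{\left(l,-8 \right)} \right)}} = \frac{896870}{\left(-6\right)^{2}} = \frac{896870}{36} = 896870 \cdot \frac{1}{36} = \frac{448435}{18}$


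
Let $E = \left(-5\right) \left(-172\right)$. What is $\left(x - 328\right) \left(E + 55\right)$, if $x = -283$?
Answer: $-559065$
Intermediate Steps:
$E = 860$
$\left(x - 328\right) \left(E + 55\right) = \left(-283 - 328\right) \left(860 + 55\right) = \left(-611\right) 915 = -559065$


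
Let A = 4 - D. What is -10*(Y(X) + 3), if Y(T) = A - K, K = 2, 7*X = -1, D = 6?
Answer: 10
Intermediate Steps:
X = -⅐ (X = (⅐)*(-1) = -⅐ ≈ -0.14286)
A = -2 (A = 4 - 1*6 = 4 - 6 = -2)
Y(T) = -4 (Y(T) = -2 - 1*2 = -2 - 2 = -4)
-10*(Y(X) + 3) = -10*(-4 + 3) = -10*(-1) = 10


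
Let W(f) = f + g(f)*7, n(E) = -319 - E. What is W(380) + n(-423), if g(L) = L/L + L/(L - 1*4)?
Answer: 46819/94 ≈ 498.07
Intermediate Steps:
g(L) = 1 + L/(-4 + L) (g(L) = 1 + L/(L - 4) = 1 + L/(-4 + L))
W(f) = f + 14*(-2 + f)/(-4 + f) (W(f) = f + (2*(-2 + f)/(-4 + f))*7 = f + 14*(-2 + f)/(-4 + f))
W(380) + n(-423) = (-28 + 380² + 10*380)/(-4 + 380) + (-319 - 1*(-423)) = (-28 + 144400 + 3800)/376 + (-319 + 423) = (1/376)*148172 + 104 = 37043/94 + 104 = 46819/94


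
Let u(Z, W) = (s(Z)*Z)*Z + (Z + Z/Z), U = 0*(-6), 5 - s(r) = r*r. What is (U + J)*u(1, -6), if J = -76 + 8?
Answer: -408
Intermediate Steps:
s(r) = 5 - r² (s(r) = 5 - r*r = 5 - r²)
U = 0
J = -68
u(Z, W) = 1 + Z + Z²*(5 - Z²) (u(Z, W) = ((5 - Z²)*Z)*Z + (Z + Z/Z) = (Z*(5 - Z²))*Z + (Z + 1) = Z²*(5 - Z²) + (1 + Z) = 1 + Z + Z²*(5 - Z²))
(U + J)*u(1, -6) = (0 - 68)*(1 + 1 + 1²*(5 - 1*1²)) = -68*(1 + 1 + 1*(5 - 1*1)) = -68*(1 + 1 + 1*(5 - 1)) = -68*(1 + 1 + 1*4) = -68*(1 + 1 + 4) = -68*6 = -408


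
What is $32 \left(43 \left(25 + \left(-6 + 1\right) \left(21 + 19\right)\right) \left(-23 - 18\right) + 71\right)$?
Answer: $9875072$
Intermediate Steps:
$32 \left(43 \left(25 + \left(-6 + 1\right) \left(21 + 19\right)\right) \left(-23 - 18\right) + 71\right) = 32 \left(43 \left(25 - 200\right) \left(-41\right) + 71\right) = 32 \left(43 \left(\left(-175\right) \left(-41\right)\right) + 71\right) = 32 \left(43 \cdot 7175 + 71\right) = 32 \left(308525 + 71\right) = 32 \cdot 308596 = 9875072$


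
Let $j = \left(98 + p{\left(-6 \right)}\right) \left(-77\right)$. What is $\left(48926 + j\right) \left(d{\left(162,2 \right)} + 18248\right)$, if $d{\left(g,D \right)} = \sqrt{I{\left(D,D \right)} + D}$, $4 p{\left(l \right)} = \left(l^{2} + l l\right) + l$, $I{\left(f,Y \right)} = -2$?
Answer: $731918156$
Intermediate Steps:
$p{\left(l \right)} = \frac{l^{2}}{2} + \frac{l}{4}$ ($p{\left(l \right)} = \frac{\left(l^{2} + l l\right) + l}{4} = \frac{\left(l^{2} + l^{2}\right) + l}{4} = \frac{2 l^{2} + l}{4} = \frac{l + 2 l^{2}}{4} = \frac{l^{2}}{2} + \frac{l}{4}$)
$d{\left(g,D \right)} = \sqrt{-2 + D}$
$j = - \frac{17633}{2}$ ($j = \left(98 + \frac{1}{4} \left(-6\right) \left(1 + 2 \left(-6\right)\right)\right) \left(-77\right) = \left(98 + \frac{1}{4} \left(-6\right) \left(1 - 12\right)\right) \left(-77\right) = \left(98 + \frac{1}{4} \left(-6\right) \left(-11\right)\right) \left(-77\right) = \left(98 + \frac{33}{2}\right) \left(-77\right) = \frac{229}{2} \left(-77\right) = - \frac{17633}{2} \approx -8816.5$)
$\left(48926 + j\right) \left(d{\left(162,2 \right)} + 18248\right) = \left(48926 - \frac{17633}{2}\right) \left(\sqrt{-2 + 2} + 18248\right) = \frac{80219 \left(\sqrt{0} + 18248\right)}{2} = \frac{80219 \left(0 + 18248\right)}{2} = \frac{80219}{2} \cdot 18248 = 731918156$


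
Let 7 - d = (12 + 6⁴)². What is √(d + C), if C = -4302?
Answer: I*√1715159 ≈ 1309.6*I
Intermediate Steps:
d = -1710857 (d = 7 - (12 + 6⁴)² = 7 - (12 + 1296)² = 7 - 1*1308² = 7 - 1*1710864 = 7 - 1710864 = -1710857)
√(d + C) = √(-1710857 - 4302) = √(-1715159) = I*√1715159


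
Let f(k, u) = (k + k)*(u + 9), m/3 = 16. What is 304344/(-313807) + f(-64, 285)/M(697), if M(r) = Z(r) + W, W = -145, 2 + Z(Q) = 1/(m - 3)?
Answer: 264700197432/1037759749 ≈ 255.07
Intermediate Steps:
m = 48 (m = 3*16 = 48)
f(k, u) = 2*k*(9 + u) (f(k, u) = (2*k)*(9 + u) = 2*k*(9 + u))
Z(Q) = -89/45 (Z(Q) = -2 + 1/(48 - 3) = -2 + 1/45 = -89/45)
M(r) = -6614/45 (M(r) = -89/45 - 145 = -6614/45)
304344/(-313807) + f(-64, 285)/M(697) = 304344/(-313807) + (2*(-64)*(9 + 285))/(-6614/45) = 304344*(-1/313807) + (2*(-64)*294)*(-45/6614) = -304344/313807 - 37632*(-45/6614) = -304344/313807 + 846720/3307 = 264700197432/1037759749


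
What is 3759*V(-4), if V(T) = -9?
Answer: -33831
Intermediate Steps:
3759*V(-4) = 3759*(-9) = -33831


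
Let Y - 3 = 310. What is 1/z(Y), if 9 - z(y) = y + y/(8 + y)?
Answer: -321/97897 ≈ -0.0032790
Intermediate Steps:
Y = 313 (Y = 3 + 310 = 313)
z(y) = 9 - y - y/(8 + y) (z(y) = 9 - (y + y/(8 + y)) = 9 + (-y - y/(8 + y)) = 9 - y - y/(8 + y))
1/z(Y) = 1/((72 - 1*313²)/(8 + 313)) = 1/((72 - 1*97969)/321) = 1/((72 - 97969)/321) = 1/((1/321)*(-97897)) = 1/(-97897/321) = -321/97897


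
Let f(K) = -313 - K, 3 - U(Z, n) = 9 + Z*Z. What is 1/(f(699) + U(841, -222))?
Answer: -1/708299 ≈ -1.4118e-6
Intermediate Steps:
U(Z, n) = -6 - Z**2 (U(Z, n) = 3 - (9 + Z*Z) = 3 - (9 + Z**2) = 3 + (-9 - Z**2) = -6 - Z**2)
1/(f(699) + U(841, -222)) = 1/((-313 - 1*699) + (-6 - 1*841**2)) = 1/((-313 - 699) + (-6 - 1*707281)) = 1/(-1012 + (-6 - 707281)) = 1/(-1012 - 707287) = 1/(-708299) = -1/708299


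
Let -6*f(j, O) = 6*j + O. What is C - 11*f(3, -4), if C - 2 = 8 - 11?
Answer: 74/3 ≈ 24.667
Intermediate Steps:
f(j, O) = -j - O/6 (f(j, O) = -(6*j + O)/6 = -(O + 6*j)/6 = -j - O/6)
C = -1 (C = 2 + (8 - 11) = 2 - 3 = -1)
C - 11*f(3, -4) = -1 - 11*(-1*3 - 1/6*(-4)) = -1 - 11*(-3 + 2/3) = -1 - 11*(-7/3) = -1 + 77/3 = 74/3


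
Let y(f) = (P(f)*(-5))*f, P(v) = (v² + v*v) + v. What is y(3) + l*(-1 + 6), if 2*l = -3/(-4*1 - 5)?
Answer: -1885/6 ≈ -314.17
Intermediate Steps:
l = ⅙ (l = (-3/(-4*1 - 5))/2 = (-3/(-4 - 5))/2 = (-3/(-9))/2 = (-3*(-⅑))/2 = (½)*(⅓) = ⅙ ≈ 0.16667)
P(v) = v + 2*v² (P(v) = (v² + v²) + v = 2*v² + v = v + 2*v²)
y(f) = -5*f²*(1 + 2*f) (y(f) = ((f*(1 + 2*f))*(-5))*f = (-5*f*(1 + 2*f))*f = -5*f²*(1 + 2*f))
y(3) + l*(-1 + 6) = 3²*(-5 - 10*3) + (-1 + 6)/6 = 9*(-5 - 30) + (⅙)*5 = 9*(-35) + ⅚ = -315 + ⅚ = -1885/6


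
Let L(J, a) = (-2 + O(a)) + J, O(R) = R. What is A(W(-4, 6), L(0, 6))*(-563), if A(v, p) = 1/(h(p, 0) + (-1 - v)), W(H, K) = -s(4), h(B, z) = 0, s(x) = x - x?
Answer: 563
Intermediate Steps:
s(x) = 0
W(H, K) = 0 (W(H, K) = -1*0 = 0)
L(J, a) = -2 + J + a (L(J, a) = (-2 + a) + J = -2 + J + a)
A(v, p) = 1/(-1 - v) (A(v, p) = 1/(0 + (-1 - v)) = 1/(-1 - v))
A(W(-4, 6), L(0, 6))*(-563) = -1/(1 + 0)*(-563) = -1/1*(-563) = -1*1*(-563) = -1*(-563) = 563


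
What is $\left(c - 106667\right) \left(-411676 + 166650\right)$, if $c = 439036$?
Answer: $-81439046594$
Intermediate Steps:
$\left(c - 106667\right) \left(-411676 + 166650\right) = \left(439036 - 106667\right) \left(-411676 + 166650\right) = 332369 \left(-245026\right) = -81439046594$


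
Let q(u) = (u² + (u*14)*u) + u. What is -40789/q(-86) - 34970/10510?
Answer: -430525677/116507554 ≈ -3.6953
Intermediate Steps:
q(u) = u + 15*u² (q(u) = (u² + (14*u)*u) + u = (u² + 14*u²) + u = 15*u² + u = u + 15*u²)
-40789/q(-86) - 34970/10510 = -40789*(-1/(86*(1 + 15*(-86)))) - 34970/10510 = -40789*(-1/(86*(1 - 1290))) - 34970*1/10510 = -40789/((-86*(-1289))) - 3497/1051 = -40789/110854 - 3497/1051 = -430525677/116507554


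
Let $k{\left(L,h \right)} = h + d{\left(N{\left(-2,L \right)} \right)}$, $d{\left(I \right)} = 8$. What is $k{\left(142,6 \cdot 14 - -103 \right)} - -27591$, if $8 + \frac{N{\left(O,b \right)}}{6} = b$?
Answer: $27786$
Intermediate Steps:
$N{\left(O,b \right)} = -48 + 6 b$
$k{\left(L,h \right)} = 8 + h$ ($k{\left(L,h \right)} = h + 8 = 8 + h$)
$k{\left(142,6 \cdot 14 - -103 \right)} - -27591 = \left(8 + \left(6 \cdot 14 - -103\right)\right) - -27591 = \left(8 + \left(84 + 103\right)\right) + 27591 = \left(8 + 187\right) + 27591 = 195 + 27591 = 27786$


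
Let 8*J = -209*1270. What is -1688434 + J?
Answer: -6886451/4 ≈ -1.7216e+6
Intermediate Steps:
J = -132715/4 (J = (-209*1270)/8 = (⅛)*(-265430) = -132715/4 ≈ -33179.)
-1688434 + J = -1688434 - 132715/4 = -6886451/4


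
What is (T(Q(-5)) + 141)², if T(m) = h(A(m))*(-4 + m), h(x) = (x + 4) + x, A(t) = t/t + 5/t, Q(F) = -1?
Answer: 25921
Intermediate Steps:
A(t) = 1 + 5/t
h(x) = 4 + 2*x (h(x) = (4 + x) + x = 4 + 2*x)
T(m) = (-4 + m)*(4 + 2*(5 + m)/m) (T(m) = (4 + 2*((5 + m)/m))*(-4 + m) = (4 + 2*(5 + m)/m)*(-4 + m) = (-4 + m)*(4 + 2*(5 + m)/m))
(T(Q(-5)) + 141)² = ((-14 - 40/(-1) + 6*(-1)) + 141)² = ((-14 - 40*(-1) - 6) + 141)² = ((-14 + 40 - 6) + 141)² = (20 + 141)² = 161² = 25921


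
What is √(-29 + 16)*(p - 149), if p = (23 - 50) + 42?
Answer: -134*I*√13 ≈ -483.14*I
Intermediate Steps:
p = 15 (p = -27 + 42 = 15)
√(-29 + 16)*(p - 149) = √(-29 + 16)*(15 - 149) = √(-13)*(-134) = (I*√13)*(-134) = -134*I*√13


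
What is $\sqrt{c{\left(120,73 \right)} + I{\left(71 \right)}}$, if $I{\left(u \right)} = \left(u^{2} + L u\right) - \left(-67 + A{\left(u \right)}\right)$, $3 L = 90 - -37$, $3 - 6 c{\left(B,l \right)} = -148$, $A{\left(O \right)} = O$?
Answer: $\frac{\sqrt{290442}}{6} \approx 89.821$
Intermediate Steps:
$c{\left(B,l \right)} = \frac{151}{6}$ ($c{\left(B,l \right)} = \frac{1}{2} - - \frac{74}{3} = \frac{1}{2} + \frac{74}{3} = \frac{151}{6}$)
$L = \frac{127}{3}$ ($L = \frac{90 - -37}{3} = \frac{90 + 37}{3} = \frac{1}{3} \cdot 127 = \frac{127}{3} \approx 42.333$)
$I{\left(u \right)} = 67 + u^{2} + \frac{124 u}{3}$ ($I{\left(u \right)} = \left(u^{2} + \frac{127 u}{3}\right) - \left(-67 + u\right) = 67 + u^{2} + \frac{124 u}{3}$)
$\sqrt{c{\left(120,73 \right)} + I{\left(71 \right)}} = \sqrt{\frac{151}{6} + \left(67 + 71^{2} + \frac{124}{3} \cdot 71\right)} = \sqrt{\frac{151}{6} + \left(67 + 5041 + \frac{8804}{3}\right)} = \sqrt{\frac{151}{6} + \frac{24128}{3}} = \sqrt{\frac{48407}{6}} = \frac{\sqrt{290442}}{6}$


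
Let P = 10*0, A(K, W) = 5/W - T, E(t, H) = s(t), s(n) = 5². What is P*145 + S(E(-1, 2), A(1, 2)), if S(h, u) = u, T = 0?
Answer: 5/2 ≈ 2.5000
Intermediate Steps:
s(n) = 25
E(t, H) = 25
A(K, W) = 5/W (A(K, W) = 5/W - 1*0 = 5/W + 0 = 5/W)
P = 0
P*145 + S(E(-1, 2), A(1, 2)) = 0*145 + 5/2 = 0 + 5*(½) = 0 + 5/2 = 5/2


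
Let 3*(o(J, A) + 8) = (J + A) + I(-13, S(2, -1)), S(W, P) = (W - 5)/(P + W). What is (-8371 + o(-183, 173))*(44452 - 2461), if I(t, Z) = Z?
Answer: -352024550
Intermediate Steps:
S(W, P) = (-5 + W)/(P + W)
o(J, A) = -9 + A/3 + J/3 (o(J, A) = -8 + ((J + A) + (-5 + 2)/(-1 + 2))/3 = -8 + ((A + J) - 3/1)/3 = -8 + ((A + J) + 1*(-3))/3 = -8 + ((A + J) - 3)/3 = -8 + (-3 + A + J)/3 = -8 + (-1 + A/3 + J/3) = -9 + A/3 + J/3)
(-8371 + o(-183, 173))*(44452 - 2461) = (-8371 + (-9 + (1/3)*173 + (1/3)*(-183)))*(44452 - 2461) = (-8371 + (-9 + 173/3 - 61))*41991 = (-8371 - 37/3)*41991 = -25150/3*41991 = -352024550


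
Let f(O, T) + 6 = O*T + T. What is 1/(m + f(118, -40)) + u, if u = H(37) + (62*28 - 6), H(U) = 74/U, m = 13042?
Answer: 14334033/8276 ≈ 1732.0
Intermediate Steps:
f(O, T) = -6 + T + O*T (f(O, T) = -6 + (O*T + T) = -6 + (T + O*T) = -6 + T + O*T)
u = 1732 (u = 74/37 + (62*28 - 6) = 74*(1/37) + (1736 - 6) = 2 + 1730 = 1732)
1/(m + f(118, -40)) + u = 1/(13042 + (-6 - 40 + 118*(-40))) + 1732 = 1/(13042 + (-6 - 40 - 4720)) + 1732 = 1/(13042 - 4766) + 1732 = 1/8276 + 1732 = 14334033/8276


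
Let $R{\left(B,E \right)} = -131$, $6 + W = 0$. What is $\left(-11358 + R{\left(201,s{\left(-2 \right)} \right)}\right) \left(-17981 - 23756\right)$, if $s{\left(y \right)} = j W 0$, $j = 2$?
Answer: $479516393$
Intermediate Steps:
$W = -6$ ($W = -6 + 0 = -6$)
$s{\left(y \right)} = 0$ ($s{\left(y \right)} = 2 \left(-6\right) 0 = \left(-12\right) 0 = 0$)
$\left(-11358 + R{\left(201,s{\left(-2 \right)} \right)}\right) \left(-17981 - 23756\right) = \left(-11358 - 131\right) \left(-17981 - 23756\right) = \left(-11489\right) \left(-41737\right) = 479516393$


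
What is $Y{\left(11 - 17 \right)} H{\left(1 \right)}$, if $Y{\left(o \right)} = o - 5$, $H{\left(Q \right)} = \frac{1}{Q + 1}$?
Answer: $- \frac{11}{2} \approx -5.5$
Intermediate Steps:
$H{\left(Q \right)} = \frac{1}{1 + Q}$
$Y{\left(o \right)} = -5 + o$ ($Y{\left(o \right)} = o - 5 = -5 + o$)
$Y{\left(11 - 17 \right)} H{\left(1 \right)} = \frac{-5 + \left(11 - 17\right)}{1 + 1} = \frac{-5 + \left(11 - 17\right)}{2} = \left(-5 - 6\right) \frac{1}{2} = \left(-11\right) \frac{1}{2} = - \frac{11}{2}$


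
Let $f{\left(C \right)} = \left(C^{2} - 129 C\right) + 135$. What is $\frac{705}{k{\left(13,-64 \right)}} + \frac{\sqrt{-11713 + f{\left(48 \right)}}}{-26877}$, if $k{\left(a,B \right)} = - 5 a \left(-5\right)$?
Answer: $\frac{141}{65} - \frac{i \sqrt{15466}}{26877} \approx 2.1692 - 0.0046271 i$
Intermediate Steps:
$f{\left(C \right)} = 135 + C^{2} - 129 C$
$k{\left(a,B \right)} = 25 a$
$\frac{705}{k{\left(13,-64 \right)}} + \frac{\sqrt{-11713 + f{\left(48 \right)}}}{-26877} = \frac{705}{25 \cdot 13} + \frac{\sqrt{-11713 + \left(135 + 48^{2} - 6192\right)}}{-26877} = \frac{705}{325} + \sqrt{-11713 + \left(135 + 2304 - 6192\right)} \left(- \frac{1}{26877}\right) = 705 \cdot \frac{1}{325} + \sqrt{-11713 - 3753} \left(- \frac{1}{26877}\right) = \frac{141}{65} + \sqrt{-15466} \left(- \frac{1}{26877}\right) = \frac{141}{65} + i \sqrt{15466} \left(- \frac{1}{26877}\right) = \frac{141}{65} - \frac{i \sqrt{15466}}{26877}$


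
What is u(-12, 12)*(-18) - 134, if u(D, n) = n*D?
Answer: 2458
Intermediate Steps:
u(D, n) = D*n
u(-12, 12)*(-18) - 134 = -12*12*(-18) - 134 = -144*(-18) - 134 = 2592 - 134 = 2458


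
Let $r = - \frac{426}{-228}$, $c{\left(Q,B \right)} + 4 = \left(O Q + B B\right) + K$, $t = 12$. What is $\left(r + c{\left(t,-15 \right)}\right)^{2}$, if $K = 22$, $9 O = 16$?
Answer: $\frac{920940409}{12996} \approx 70863.0$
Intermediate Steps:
$O = \frac{16}{9}$ ($O = \frac{1}{9} \cdot 16 = \frac{16}{9} \approx 1.7778$)
$c{\left(Q,B \right)} = 18 + B^{2} + \frac{16 Q}{9}$ ($c{\left(Q,B \right)} = -4 + \left(\left(\frac{16 Q}{9} + B B\right) + 22\right) = -4 + \left(\left(\frac{16 Q}{9} + B^{2}\right) + 22\right) = -4 + \left(\left(B^{2} + \frac{16 Q}{9}\right) + 22\right) = -4 + \left(22 + B^{2} + \frac{16 Q}{9}\right) = 18 + B^{2} + \frac{16 Q}{9}$)
$r = \frac{71}{38}$ ($r = \left(-426\right) \left(- \frac{1}{228}\right) = \frac{71}{38} \approx 1.8684$)
$\left(r + c{\left(t,-15 \right)}\right)^{2} = \left(\frac{71}{38} + \left(18 + \left(-15\right)^{2} + \frac{16}{9} \cdot 12\right)\right)^{2} = \left(\frac{71}{38} + \left(18 + 225 + \frac{64}{3}\right)\right)^{2} = \left(\frac{71}{38} + \frac{793}{3}\right)^{2} = \left(\frac{30347}{114}\right)^{2} = \frac{920940409}{12996}$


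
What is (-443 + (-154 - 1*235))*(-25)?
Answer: 20800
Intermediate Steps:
(-443 + (-154 - 1*235))*(-25) = (-443 + (-154 - 235))*(-25) = (-443 - 389)*(-25) = -832*(-25) = 20800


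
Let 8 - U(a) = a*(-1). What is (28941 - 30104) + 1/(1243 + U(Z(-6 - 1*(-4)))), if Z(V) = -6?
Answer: -1447934/1245 ≈ -1163.0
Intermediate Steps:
U(a) = 8 + a (U(a) = 8 - a*(-1) = 8 - (-1)*a = 8 + a)
(28941 - 30104) + 1/(1243 + U(Z(-6 - 1*(-4)))) = (28941 - 30104) + 1/(1243 + (8 - 6)) = -1163 + 1/(1243 + 2) = -1163 + 1/1245 = -1447934/1245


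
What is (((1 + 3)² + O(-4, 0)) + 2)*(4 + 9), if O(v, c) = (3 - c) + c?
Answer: 273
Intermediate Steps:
O(v, c) = 3
(((1 + 3)² + O(-4, 0)) + 2)*(4 + 9) = (((1 + 3)² + 3) + 2)*(4 + 9) = ((4² + 3) + 2)*13 = ((16 + 3) + 2)*13 = (19 + 2)*13 = 21*13 = 273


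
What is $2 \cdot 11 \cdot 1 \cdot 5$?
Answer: $110$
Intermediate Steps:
$2 \cdot 11 \cdot 1 \cdot 5 = 22 \cdot 5 = 110$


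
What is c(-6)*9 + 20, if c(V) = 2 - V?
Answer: 92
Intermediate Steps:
c(-6)*9 + 20 = (2 - 1*(-6))*9 + 20 = (2 + 6)*9 + 20 = 8*9 + 20 = 72 + 20 = 92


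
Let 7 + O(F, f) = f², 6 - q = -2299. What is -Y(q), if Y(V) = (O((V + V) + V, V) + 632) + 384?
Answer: -5314034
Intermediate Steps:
q = 2305 (q = 6 - 1*(-2299) = 6 + 2299 = 2305)
O(F, f) = -7 + f²
Y(V) = 1009 + V² (Y(V) = ((-7 + V²) + 632) + 384 = (625 + V²) + 384 = 1009 + V²)
-Y(q) = -(1009 + 2305²) = -(1009 + 5313025) = -1*5314034 = -5314034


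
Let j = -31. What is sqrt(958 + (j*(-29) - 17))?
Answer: 4*sqrt(115) ≈ 42.895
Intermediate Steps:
sqrt(958 + (j*(-29) - 17)) = sqrt(958 + (-31*(-29) - 17)) = sqrt(958 + (899 - 17)) = sqrt(958 + 882) = sqrt(1840) = 4*sqrt(115)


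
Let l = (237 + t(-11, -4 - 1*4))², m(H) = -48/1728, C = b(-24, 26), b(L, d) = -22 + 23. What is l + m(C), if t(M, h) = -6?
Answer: 1920995/36 ≈ 53361.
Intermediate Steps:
b(L, d) = 1
C = 1
m(H) = -1/36 (m(H) = -48*1/1728 = -1/36)
l = 53361 (l = (237 - 6)² = 231² = 53361)
l + m(C) = 53361 - 1/36 = 1920995/36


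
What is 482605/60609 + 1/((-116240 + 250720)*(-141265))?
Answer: 9168200267245391/1151408398174800 ≈ 7.9626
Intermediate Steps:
482605/60609 + 1/((-116240 + 250720)*(-141265)) = 482605*(1/60609) - 1/141265/134480 = 482605/60609 + (1/134480)*(-1/141265) = 482605/60609 - 1/18997317200 = 9168200267245391/1151408398174800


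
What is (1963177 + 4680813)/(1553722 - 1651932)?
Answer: -664399/9821 ≈ -67.651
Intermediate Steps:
(1963177 + 4680813)/(1553722 - 1651932) = 6643990/(-98210) = 6643990*(-1/98210) = -664399/9821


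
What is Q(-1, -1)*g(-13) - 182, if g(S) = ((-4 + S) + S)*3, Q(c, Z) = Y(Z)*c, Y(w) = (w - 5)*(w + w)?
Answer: 898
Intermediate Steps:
Y(w) = 2*w*(-5 + w) (Y(w) = (-5 + w)*(2*w) = 2*w*(-5 + w))
Q(c, Z) = 2*Z*c*(-5 + Z) (Q(c, Z) = (2*Z*(-5 + Z))*c = 2*Z*c*(-5 + Z))
g(S) = -12 + 6*S (g(S) = (-4 + 2*S)*3 = -12 + 6*S)
Q(-1, -1)*g(-13) - 182 = (2*(-1)*(-1)*(-5 - 1))*(-12 + 6*(-13)) - 182 = (2*(-1)*(-1)*(-6))*(-12 - 78) - 182 = -12*(-90) - 182 = 1080 - 182 = 898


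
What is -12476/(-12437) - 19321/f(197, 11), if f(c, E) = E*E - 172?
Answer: 240931553/634287 ≈ 379.85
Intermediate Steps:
f(c, E) = -172 + E² (f(c, E) = E² - 172 = -172 + E²)
-12476/(-12437) - 19321/f(197, 11) = -12476/(-12437) - 19321/(-172 + 11²) = -12476*(-1/12437) - 19321/(-172 + 121) = 12476/12437 - 19321/(-51) = 12476/12437 - 19321*(-1/51) = 12476/12437 + 19321/51 = 240931553/634287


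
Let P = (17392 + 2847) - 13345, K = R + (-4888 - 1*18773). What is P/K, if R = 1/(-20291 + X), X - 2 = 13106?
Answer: -24759801/84978482 ≈ -0.29137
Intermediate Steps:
X = 13108 (X = 2 + 13106 = 13108)
R = -1/7183 (R = 1/(-20291 + 13108) = 1/(-7183) = -1/7183 ≈ -0.00013922)
K = -169956964/7183 (K = -1/7183 + (-4888 - 1*18773) = -1/7183 + (-4888 - 18773) = -1/7183 - 23661 = -169956964/7183 ≈ -23661.)
P = 6894 (P = 20239 - 13345 = 6894)
P/K = 6894/(-169956964/7183) = 6894*(-7183/169956964) = -24759801/84978482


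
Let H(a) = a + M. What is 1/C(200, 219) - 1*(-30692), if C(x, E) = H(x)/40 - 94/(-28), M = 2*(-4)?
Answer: 17525202/571 ≈ 30692.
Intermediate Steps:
M = -8
H(a) = -8 + a (H(a) = a - 8 = -8 + a)
C(x, E) = 221/70 + x/40 (C(x, E) = (-8 + x)/40 - 94/(-28) = (-8 + x)*(1/40) - 94*(-1/28) = (-⅕ + x/40) + 47/14 = 221/70 + x/40)
1/C(200, 219) - 1*(-30692) = 1/(221/70 + (1/40)*200) - 1*(-30692) = 1/(221/70 + 5) + 30692 = 1/(571/70) + 30692 = 70/571 + 30692 = 17525202/571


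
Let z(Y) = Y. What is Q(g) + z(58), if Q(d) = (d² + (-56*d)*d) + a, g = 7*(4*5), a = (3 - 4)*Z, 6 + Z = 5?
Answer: -1077941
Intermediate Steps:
Z = -1 (Z = -6 + 5 = -1)
a = 1 (a = (3 - 4)*(-1) = -1*(-1) = 1)
g = 140 (g = 7*20 = 140)
Q(d) = 1 - 55*d² (Q(d) = (d² + (-56*d)*d) + 1 = (d² - 56*d²) + 1 = -55*d² + 1 = 1 - 55*d²)
Q(g) + z(58) = (1 - 55*140²) + 58 = (1 - 55*19600) + 58 = (1 - 1078000) + 58 = -1077999 + 58 = -1077941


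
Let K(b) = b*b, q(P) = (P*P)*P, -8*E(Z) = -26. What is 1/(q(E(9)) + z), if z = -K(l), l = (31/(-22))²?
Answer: 937024/28472193 ≈ 0.032910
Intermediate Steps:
E(Z) = 13/4 (E(Z) = -⅛*(-26) = 13/4)
q(P) = P³ (q(P) = P²*P = P³)
l = 961/484 (l = (31*(-1/22))² = (-31/22)² = 961/484 ≈ 1.9855)
K(b) = b²
z = -923521/234256 (z = -(961/484)² = -1*923521/234256 = -923521/234256 ≈ -3.9424)
1/(q(E(9)) + z) = 1/((13/4)³ - 923521/234256) = 1/(2197/64 - 923521/234256) = 1/(28472193/937024) = 937024/28472193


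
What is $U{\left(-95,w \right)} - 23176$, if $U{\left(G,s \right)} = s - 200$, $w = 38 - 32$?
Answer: $-23370$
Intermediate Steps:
$w = 6$ ($w = 38 - 32 = 6$)
$U{\left(G,s \right)} = -200 + s$
$U{\left(-95,w \right)} - 23176 = \left(-200 + 6\right) - 23176 = -194 - 23176 = -23370$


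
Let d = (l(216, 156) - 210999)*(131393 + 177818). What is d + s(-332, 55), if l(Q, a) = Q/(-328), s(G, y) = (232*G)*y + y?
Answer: -2675153718911/41 ≈ -6.5248e+10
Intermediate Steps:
s(G, y) = y + 232*G*y (s(G, y) = 232*G*y + y = y + 232*G*y)
l(Q, a) = -Q/328 (l(Q, a) = Q*(-1/328) = -Q/328)
d = -2674980032046/41 (d = (-1/328*216 - 210999)*(131393 + 177818) = (-27/41 - 210999)*309211 = -8650986/41*309211 = -2674980032046/41 ≈ -6.5243e+10)
d + s(-332, 55) = -2674980032046/41 + 55*(1 + 232*(-332)) = -2674980032046/41 + 55*(1 - 77024) = -2674980032046/41 + 55*(-77023) = -2674980032046/41 - 4236265 = -2675153718911/41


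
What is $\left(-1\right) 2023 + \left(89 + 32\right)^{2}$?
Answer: $12618$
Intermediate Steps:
$\left(-1\right) 2023 + \left(89 + 32\right)^{2} = -2023 + 121^{2} = -2023 + 14641 = 12618$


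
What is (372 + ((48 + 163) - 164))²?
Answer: 175561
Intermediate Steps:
(372 + ((48 + 163) - 164))² = (372 + (211 - 164))² = (372 + 47)² = 419² = 175561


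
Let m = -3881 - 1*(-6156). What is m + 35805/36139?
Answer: 82252030/36139 ≈ 2276.0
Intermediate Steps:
m = 2275 (m = -3881 + 6156 = 2275)
m + 35805/36139 = 2275 + 35805/36139 = 82252030/36139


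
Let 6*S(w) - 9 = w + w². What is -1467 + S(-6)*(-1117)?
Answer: -17455/2 ≈ -8727.5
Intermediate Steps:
S(w) = 3/2 + w/6 + w²/6 (S(w) = 3/2 + (w + w²)/6 = 3/2 + (w/6 + w²/6) = 3/2 + w/6 + w²/6)
-1467 + S(-6)*(-1117) = -1467 + (3/2 + (⅙)*(-6) + (⅙)*(-6)²)*(-1117) = -1467 + (3/2 - 1 + (⅙)*36)*(-1117) = -1467 + (3/2 - 1 + 6)*(-1117) = -1467 + (13/2)*(-1117) = -1467 - 14521/2 = -17455/2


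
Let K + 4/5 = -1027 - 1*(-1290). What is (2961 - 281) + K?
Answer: 14711/5 ≈ 2942.2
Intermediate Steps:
K = 1311/5 (K = -4/5 + (-1027 - 1*(-1290)) = -4/5 + (-1027 + 1290) = -4/5 + 263 = 1311/5 ≈ 262.20)
(2961 - 281) + K = (2961 - 281) + 1311/5 = 2680 + 1311/5 = 14711/5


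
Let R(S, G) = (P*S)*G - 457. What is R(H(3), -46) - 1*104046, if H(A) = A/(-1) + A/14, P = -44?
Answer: -770989/7 ≈ -1.1014e+5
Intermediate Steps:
H(A) = -13*A/14 (H(A) = A*(-1) + A*(1/14) = -A + A/14 = -13*A/14)
R(S, G) = -457 - 44*G*S (R(S, G) = (-44*S)*G - 457 = -44*G*S - 457 = -457 - 44*G*S)
R(H(3), -46) - 1*104046 = (-457 - 44*(-46)*(-13/14*3)) - 1*104046 = (-457 - 44*(-46)*(-39/14)) - 104046 = (-457 - 39468/7) - 104046 = -42667/7 - 104046 = -770989/7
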